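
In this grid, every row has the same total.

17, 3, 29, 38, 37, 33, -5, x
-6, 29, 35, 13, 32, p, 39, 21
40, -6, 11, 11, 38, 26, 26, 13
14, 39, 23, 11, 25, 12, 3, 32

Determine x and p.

Row 3 sums to 159 and so does row 4; that's the common total.
In row 1 the known cells total 152, leaving 159 − 152 = 7.
In row 2 the known cells total 163, leaving 159 − 163 = -4.

x = 7, p = -4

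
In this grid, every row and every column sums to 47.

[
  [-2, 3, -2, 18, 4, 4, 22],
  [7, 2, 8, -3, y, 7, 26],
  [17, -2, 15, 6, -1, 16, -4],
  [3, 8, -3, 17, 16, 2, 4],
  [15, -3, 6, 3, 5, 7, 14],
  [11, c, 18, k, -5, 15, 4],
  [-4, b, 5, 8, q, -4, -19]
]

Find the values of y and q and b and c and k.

The known cells in row 2 total 47, leaving 47 − 47 = 0 for the blank.
The known cells in column 5 total 19, leaving 47 − 19 = 28 for the blank.
The known cells in row 7 total 14, leaving 47 − 14 = 33 for the blank.
The known cells in column 2 total 41, leaving 47 − 41 = 6 for the blank.
The known cells in row 6 total 49, leaving 47 − 49 = -2 for the blank.

y = 0, q = 28, b = 33, c = 6, k = -2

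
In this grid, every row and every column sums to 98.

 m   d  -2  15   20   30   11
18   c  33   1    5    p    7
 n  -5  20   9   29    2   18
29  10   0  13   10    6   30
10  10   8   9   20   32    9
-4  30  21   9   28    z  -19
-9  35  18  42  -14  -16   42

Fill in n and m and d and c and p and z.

Row 6 has -4 + 30 + 21 + 9 + 28 − 19 = 65; the blank must be 98 − 65 = 33.
Column 6 has 30 + 2 + 6 + 32 + 33 − 16 = 87; the blank must be 98 − 87 = 11.
Row 2 has 18 + 33 + 1 + 5 + 11 + 7 = 75; the blank must be 98 − 75 = 23.
Column 2 has 23 − 5 + 10 + 10 + 30 + 35 = 103; the blank must be 98 − 103 = -5.
Row 1 has -5 − 2 + 15 + 20 + 30 + 11 = 69; the blank must be 98 − 69 = 29.
Row 3 has -5 + 20 + 9 + 29 + 2 + 18 = 73; the blank must be 98 − 73 = 25.

n = 25, m = 29, d = -5, c = 23, p = 11, z = 33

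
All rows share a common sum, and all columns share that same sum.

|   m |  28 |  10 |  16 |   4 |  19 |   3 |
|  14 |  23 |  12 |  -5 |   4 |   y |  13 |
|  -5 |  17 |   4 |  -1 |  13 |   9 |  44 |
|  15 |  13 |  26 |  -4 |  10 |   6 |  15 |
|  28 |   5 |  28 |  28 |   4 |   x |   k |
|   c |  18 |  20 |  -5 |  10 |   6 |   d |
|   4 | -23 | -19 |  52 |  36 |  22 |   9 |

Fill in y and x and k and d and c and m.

Rows 3 and 4 both sum to 81, so that's the common total.
The known cells in row 2 total 61, leaving 81 − 61 = 20 for the blank.
The known cells in row 1 total 80, leaving 81 − 80 = 1 for the blank.
The known cells in column 6 total 82, leaving 81 − 82 = -1 for the blank.
The known cells in row 5 total 92, leaving 81 − 92 = -11 for the blank.
The known cells in column 1 total 57, leaving 81 − 57 = 24 for the blank.
The known cells in row 6 total 73, leaving 81 − 73 = 8 for the blank.

y = 20, x = -1, k = -11, d = 8, c = 24, m = 1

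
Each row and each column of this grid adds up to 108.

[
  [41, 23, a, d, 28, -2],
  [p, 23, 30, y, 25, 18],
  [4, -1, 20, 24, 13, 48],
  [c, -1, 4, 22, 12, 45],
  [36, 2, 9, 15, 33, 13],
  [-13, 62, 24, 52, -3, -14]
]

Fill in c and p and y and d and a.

c = 26, p = 14, y = -2, d = -3, a = 21

Row 4 has -1 + 4 + 22 + 12 + 45 = 82; the blank must be 108 − 82 = 26.
Column 3 has 30 + 20 + 4 + 9 + 24 = 87; the blank must be 108 − 87 = 21.
Row 1 has 41 + 23 + 21 + 28 − 2 = 111; the blank must be 108 − 111 = -3.
Column 1 has 41 + 4 + 26 + 36 − 13 = 94; the blank must be 108 − 94 = 14.
Row 2 has 14 + 23 + 30 + 25 + 18 = 110; the blank must be 108 − 110 = -2.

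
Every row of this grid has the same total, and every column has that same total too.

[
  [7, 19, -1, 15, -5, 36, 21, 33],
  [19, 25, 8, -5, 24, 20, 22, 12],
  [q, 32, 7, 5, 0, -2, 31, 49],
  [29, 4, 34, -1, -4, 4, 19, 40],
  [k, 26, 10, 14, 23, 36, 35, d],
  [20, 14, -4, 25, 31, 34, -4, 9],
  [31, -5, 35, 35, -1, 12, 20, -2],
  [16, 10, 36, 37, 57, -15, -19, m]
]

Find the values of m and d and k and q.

Rows 1 and 2 both sum to 125, so that's the common total.
The known cells in row 3 total 122, leaving 125 − 122 = 3 for the blank.
The known cells in column 1 total 125, leaving 125 − 125 = 0 for the blank.
The known cells in row 5 total 144, leaving 125 − 144 = -19 for the blank.
The known cells in row 8 total 122, leaving 125 − 122 = 3 for the blank.

m = 3, d = -19, k = 0, q = 3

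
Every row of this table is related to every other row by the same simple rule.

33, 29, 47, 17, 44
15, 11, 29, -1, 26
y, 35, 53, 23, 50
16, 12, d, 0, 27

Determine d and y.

d = 30, y = 39

The difference between any two rows is the same in every column — this is an addition table with the headers hidden.
Row 4 minus row 1 is 12 − 29 = -17, so its entry in column 3 is 47 + (-17) = 30.
Row 3 minus row 1 is 35 − 29 = 6, so its entry in column 1 is 33 + 6 = 39.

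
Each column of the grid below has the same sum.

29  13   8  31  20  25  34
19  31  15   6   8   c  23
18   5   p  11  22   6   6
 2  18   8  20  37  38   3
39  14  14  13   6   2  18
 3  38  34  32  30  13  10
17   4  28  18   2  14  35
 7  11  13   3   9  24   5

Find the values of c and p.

c = 12, p = 14

The complete columns each total 134.
Column 6 is missing 134 − 122 = 12 (since 25 + 6 + 38 + 2 + 13 + 14 + 24 = 122).
Column 3 is missing 134 − 120 = 14 (since 8 + 15 + 8 + 14 + 34 + 28 + 13 = 120).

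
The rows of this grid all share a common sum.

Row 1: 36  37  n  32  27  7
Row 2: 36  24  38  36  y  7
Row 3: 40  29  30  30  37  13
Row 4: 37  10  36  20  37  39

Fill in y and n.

Row 3 sums to 179 and so does row 4; that's the common total.
In row 2 the known cells total 141, leaving 179 − 141 = 38.
In row 1 the known cells total 139, leaving 179 − 139 = 40.

y = 38, n = 40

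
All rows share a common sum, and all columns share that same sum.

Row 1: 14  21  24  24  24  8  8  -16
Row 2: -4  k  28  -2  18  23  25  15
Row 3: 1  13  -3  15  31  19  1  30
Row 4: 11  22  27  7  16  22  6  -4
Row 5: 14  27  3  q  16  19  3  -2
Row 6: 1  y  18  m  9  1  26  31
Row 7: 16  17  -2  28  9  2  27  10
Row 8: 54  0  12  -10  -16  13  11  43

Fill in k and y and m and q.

k = 4, y = 3, m = 18, q = 27

Rows 1 and 3 both sum to 107, so that's the common total.
Row 2 has -4 + 28 − 2 + 18 + 23 + 25 + 15 = 103; the blank must be 107 − 103 = 4.
Column 2 has 21 + 4 + 13 + 22 + 27 + 17 + 0 = 104; the blank must be 107 − 104 = 3.
Row 6 has 1 + 3 + 18 + 9 + 1 + 26 + 31 = 89; the blank must be 107 − 89 = 18.
Row 5 has 14 + 27 + 3 + 16 + 19 + 3 − 2 = 80; the blank must be 107 − 80 = 27.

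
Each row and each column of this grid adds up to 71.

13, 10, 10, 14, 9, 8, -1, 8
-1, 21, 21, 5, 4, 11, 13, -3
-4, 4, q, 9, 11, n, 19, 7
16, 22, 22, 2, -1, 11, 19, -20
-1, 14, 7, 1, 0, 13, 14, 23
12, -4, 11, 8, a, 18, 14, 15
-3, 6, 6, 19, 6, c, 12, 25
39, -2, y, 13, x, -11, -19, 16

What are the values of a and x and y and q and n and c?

Row 7: -3 + 6 + 6 + 19 + 6 + 12 + 25 = 71, so its missing entry is 71 − 71 = 0.
Row 6: 12 − 4 + 11 + 8 + 18 + 14 + 15 = 74, so its missing entry is 71 − 74 = -3.
Column 5: 9 + 4 + 11 − 1 + 0 − 3 + 6 = 26, so its missing entry is 71 − 26 = 45.
Row 8: 39 − 2 + 13 + 45 − 11 − 19 + 16 = 81, so its missing entry is 71 − 81 = -10.
Column 3: 10 + 21 + 22 + 7 + 11 + 6 − 10 = 67, so its missing entry is 71 − 67 = 4.
Row 3: -4 + 4 + 4 + 9 + 11 + 19 + 7 = 50, so its missing entry is 71 − 50 = 21.

a = -3, x = 45, y = -10, q = 4, n = 21, c = 0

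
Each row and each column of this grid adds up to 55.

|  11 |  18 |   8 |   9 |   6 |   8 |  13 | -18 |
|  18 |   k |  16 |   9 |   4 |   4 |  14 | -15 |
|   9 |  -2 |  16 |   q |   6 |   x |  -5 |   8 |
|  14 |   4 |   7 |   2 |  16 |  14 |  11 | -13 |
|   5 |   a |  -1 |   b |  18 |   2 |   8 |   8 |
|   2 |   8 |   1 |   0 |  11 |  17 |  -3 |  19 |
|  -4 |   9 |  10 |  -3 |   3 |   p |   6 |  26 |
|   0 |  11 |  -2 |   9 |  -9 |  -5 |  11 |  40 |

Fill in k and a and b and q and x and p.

Row 7 has -4 + 9 + 10 − 3 + 3 + 6 + 26 = 47; the blank must be 55 − 47 = 8.
Row 2 has 18 + 16 + 9 + 4 + 4 + 14 − 15 = 50; the blank must be 55 − 50 = 5.
Column 6 has 8 + 4 + 14 + 2 + 17 + 8 − 5 = 48; the blank must be 55 − 48 = 7.
Row 3 has 9 − 2 + 16 + 6 + 7 − 5 + 8 = 39; the blank must be 55 − 39 = 16.
Column 4 has 9 + 9 + 16 + 2 + 0 − 3 + 9 = 42; the blank must be 55 − 42 = 13.
Row 5 has 5 − 1 + 13 + 18 + 2 + 8 + 8 = 53; the blank must be 55 − 53 = 2.

k = 5, a = 2, b = 13, q = 16, x = 7, p = 8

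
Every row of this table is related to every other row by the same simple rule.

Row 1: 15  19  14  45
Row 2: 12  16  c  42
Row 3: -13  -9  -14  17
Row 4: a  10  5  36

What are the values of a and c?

a = 6, c = 11

The difference between any two rows is the same in every column — this is an addition table with the headers hidden.
Row 4 minus row 1 is 10 − 19 = -9, so its entry in column 1 is 15 + (-9) = 6.
Row 2 minus row 1 is 16 − 19 = -3, so its entry in column 3 is 14 + (-3) = 11.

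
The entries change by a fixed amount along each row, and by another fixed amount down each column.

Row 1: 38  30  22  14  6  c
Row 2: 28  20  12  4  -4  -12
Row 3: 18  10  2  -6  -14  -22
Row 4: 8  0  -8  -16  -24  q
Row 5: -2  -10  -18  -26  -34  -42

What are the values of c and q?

Along each row the entries change by -8 per step; down each column they change by -10.
Row 1: from 38 at column 1, stepping by -8 to column 6 gives -2.
Row 4: from 8 at column 1, stepping by -8 to column 6 gives -32.

c = -2, q = -32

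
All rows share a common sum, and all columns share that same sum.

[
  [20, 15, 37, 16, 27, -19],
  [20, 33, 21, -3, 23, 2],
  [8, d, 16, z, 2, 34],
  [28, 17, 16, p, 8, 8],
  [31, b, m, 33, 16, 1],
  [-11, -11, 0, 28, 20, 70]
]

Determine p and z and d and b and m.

Rows 1 and 2 both sum to 96, so that's the common total.
Column 3 has 37 + 21 + 16 + 16 + 0 = 90; the blank must be 96 − 90 = 6.
Row 4 has 28 + 17 + 16 + 8 + 8 = 77; the blank must be 96 − 77 = 19.
Column 4 has 16 − 3 + 19 + 33 + 28 = 93; the blank must be 96 − 93 = 3.
Row 3 has 8 + 16 + 3 + 2 + 34 = 63; the blank must be 96 − 63 = 33.
Row 5 has 31 + 6 + 33 + 16 + 1 = 87; the blank must be 96 − 87 = 9.

p = 19, z = 3, d = 33, b = 9, m = 6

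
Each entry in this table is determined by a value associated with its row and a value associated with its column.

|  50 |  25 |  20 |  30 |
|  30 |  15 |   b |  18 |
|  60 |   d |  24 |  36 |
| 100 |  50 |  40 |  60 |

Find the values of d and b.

Each row is a constant multiple of every other row — this is a multiplication table with the headers hidden.
Row 3 is 60/50 = 6/5 times row 1, so its entry in column 2 is 25 × 6/5 = 30.
Row 2 is 30/50 = 3/5 times row 1, so its entry in column 3 is 20 × 3/5 = 12.

d = 30, b = 12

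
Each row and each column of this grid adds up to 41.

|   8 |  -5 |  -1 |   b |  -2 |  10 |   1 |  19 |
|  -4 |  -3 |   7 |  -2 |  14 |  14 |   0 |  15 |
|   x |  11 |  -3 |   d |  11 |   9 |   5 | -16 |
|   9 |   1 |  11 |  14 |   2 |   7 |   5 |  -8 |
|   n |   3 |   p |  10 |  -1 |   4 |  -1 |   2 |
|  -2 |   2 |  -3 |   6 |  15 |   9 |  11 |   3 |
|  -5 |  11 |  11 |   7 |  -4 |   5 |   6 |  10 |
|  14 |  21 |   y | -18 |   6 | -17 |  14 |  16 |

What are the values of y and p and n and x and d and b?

Row 1: 8 − 5 − 1 − 2 + 10 + 1 + 19 = 30, so its missing entry is 41 − 30 = 11.
Column 4: 11 − 2 + 14 + 10 + 6 + 7 − 18 = 28, so its missing entry is 41 − 28 = 13.
Row 3: 11 − 3 + 13 + 11 + 9 + 5 − 16 = 30, so its missing entry is 41 − 30 = 11.
Column 1: 8 − 4 + 11 + 9 − 2 − 5 + 14 = 31, so its missing entry is 41 − 31 = 10.
Row 5: 10 + 3 + 10 − 1 + 4 − 1 + 2 = 27, so its missing entry is 41 − 27 = 14.
Row 8: 14 + 21 − 18 + 6 − 17 + 14 + 16 = 36, so its missing entry is 41 − 36 = 5.

y = 5, p = 14, n = 10, x = 11, d = 13, b = 11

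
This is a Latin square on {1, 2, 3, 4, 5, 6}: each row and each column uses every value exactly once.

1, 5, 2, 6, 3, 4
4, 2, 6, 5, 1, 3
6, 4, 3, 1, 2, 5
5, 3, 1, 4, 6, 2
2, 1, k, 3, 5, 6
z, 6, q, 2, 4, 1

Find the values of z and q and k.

z = 3, q = 5, k = 4

Cell (6,1): column 1 already has {1, 2, 4, 5, 6} → 3.
For row 5, column 3: row 5 already has {1, 2, 3, 5, 6}; that leaves 4.
At (row 6, col 3): row 6 already has {1, 2, 3, 4, 6}, so the value is 5.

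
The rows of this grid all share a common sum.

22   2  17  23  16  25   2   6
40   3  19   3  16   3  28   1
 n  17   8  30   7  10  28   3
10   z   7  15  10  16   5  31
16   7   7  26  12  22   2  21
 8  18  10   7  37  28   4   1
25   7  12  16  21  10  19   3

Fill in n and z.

Row 1 sums to 113 and so does row 5; that's the common total.
In row 3 the known cells total 103, leaving 113 − 103 = 10.
In row 4 the known cells total 94, leaving 113 − 94 = 19.

n = 10, z = 19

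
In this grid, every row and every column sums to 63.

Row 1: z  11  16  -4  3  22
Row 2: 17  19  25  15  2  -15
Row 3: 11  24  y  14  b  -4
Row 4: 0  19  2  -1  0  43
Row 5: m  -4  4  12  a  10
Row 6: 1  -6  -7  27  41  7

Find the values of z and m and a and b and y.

Row 1 has 11 + 16 − 4 + 3 + 22 = 48; the blank must be 63 − 48 = 15.
Column 1 has 15 + 17 + 11 + 0 + 1 = 44; the blank must be 63 − 44 = 19.
Row 5 has 19 − 4 + 4 + 12 + 10 = 41; the blank must be 63 − 41 = 22.
Column 5 has 3 + 2 + 0 + 22 + 41 = 68; the blank must be 63 − 68 = -5.
Row 3 has 11 + 24 + 14 − 5 − 4 = 40; the blank must be 63 − 40 = 23.

z = 15, m = 19, a = 22, b = -5, y = 23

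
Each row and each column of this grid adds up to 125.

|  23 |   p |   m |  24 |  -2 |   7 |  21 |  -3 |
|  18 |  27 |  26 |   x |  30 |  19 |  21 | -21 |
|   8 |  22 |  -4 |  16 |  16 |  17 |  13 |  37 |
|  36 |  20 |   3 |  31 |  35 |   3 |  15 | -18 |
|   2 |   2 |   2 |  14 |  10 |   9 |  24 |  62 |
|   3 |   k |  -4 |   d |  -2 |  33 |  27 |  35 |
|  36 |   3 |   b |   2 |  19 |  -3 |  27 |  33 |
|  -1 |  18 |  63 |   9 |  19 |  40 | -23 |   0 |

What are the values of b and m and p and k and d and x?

b = 8, m = 31, p = 24, k = 9, d = 24, x = 5

Row 7 has 36 + 3 + 2 + 19 − 3 + 27 + 33 = 117; the blank must be 125 − 117 = 8.
Column 3 has 26 − 4 + 3 + 2 − 4 + 8 + 63 = 94; the blank must be 125 − 94 = 31.
Row 1 has 23 + 31 + 24 − 2 + 7 + 21 − 3 = 101; the blank must be 125 − 101 = 24.
Column 2 has 24 + 27 + 22 + 20 + 2 + 3 + 18 = 116; the blank must be 125 − 116 = 9.
Row 6 has 3 + 9 − 4 − 2 + 33 + 27 + 35 = 101; the blank must be 125 − 101 = 24.
Row 2 has 18 + 27 + 26 + 30 + 19 + 21 − 21 = 120; the blank must be 125 − 120 = 5.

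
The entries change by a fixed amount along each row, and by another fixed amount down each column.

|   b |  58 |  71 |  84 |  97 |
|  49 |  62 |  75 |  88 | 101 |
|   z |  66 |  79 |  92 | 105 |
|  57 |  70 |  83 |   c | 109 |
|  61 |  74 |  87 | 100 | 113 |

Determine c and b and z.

Along each row the entries change by 13 per step; down each column they change by 4.
Row 4: from 57 at column 1, stepping by 13 to column 4 gives 96.
Row 1: from 58 at column 2, stepping by 13 to column 1 gives 45.
Row 3: from 66 at column 2, stepping by 13 to column 1 gives 53.

c = 96, b = 45, z = 53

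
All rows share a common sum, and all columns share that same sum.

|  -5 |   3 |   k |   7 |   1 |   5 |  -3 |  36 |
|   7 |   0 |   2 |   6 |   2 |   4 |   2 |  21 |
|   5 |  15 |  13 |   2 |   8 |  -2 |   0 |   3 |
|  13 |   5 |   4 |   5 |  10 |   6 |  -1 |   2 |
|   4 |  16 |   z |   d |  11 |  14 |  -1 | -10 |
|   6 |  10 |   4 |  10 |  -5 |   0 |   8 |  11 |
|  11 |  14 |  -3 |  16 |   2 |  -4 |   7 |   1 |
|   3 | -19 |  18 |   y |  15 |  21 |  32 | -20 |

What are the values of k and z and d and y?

k = 0, z = 6, d = 4, y = -6

Rows 2 and 3 both sum to 44, so that's the common total.
Row 1 has -5 + 3 + 7 + 1 + 5 − 3 + 36 = 44; the blank must be 44 − 44 = 0.
Row 8 has 3 − 19 + 18 + 15 + 21 + 32 − 20 = 50; the blank must be 44 − 50 = -6.
Column 3 has 0 + 2 + 13 + 4 + 4 − 3 + 18 = 38; the blank must be 44 − 38 = 6.
Row 5 has 4 + 16 + 6 + 11 + 14 − 1 − 10 = 40; the blank must be 44 − 40 = 4.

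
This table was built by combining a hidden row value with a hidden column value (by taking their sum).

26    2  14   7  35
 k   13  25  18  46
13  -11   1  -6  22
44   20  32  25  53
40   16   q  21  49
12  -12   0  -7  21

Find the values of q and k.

The difference between any two rows is the same in every column — this is an addition table with the headers hidden.
Row 5 minus row 1 is 16 − 2 = 14, so its entry in column 3 is 14 + 14 = 28.
Row 2 minus row 1 is 13 − 2 = 11, so its entry in column 1 is 26 + 11 = 37.

q = 28, k = 37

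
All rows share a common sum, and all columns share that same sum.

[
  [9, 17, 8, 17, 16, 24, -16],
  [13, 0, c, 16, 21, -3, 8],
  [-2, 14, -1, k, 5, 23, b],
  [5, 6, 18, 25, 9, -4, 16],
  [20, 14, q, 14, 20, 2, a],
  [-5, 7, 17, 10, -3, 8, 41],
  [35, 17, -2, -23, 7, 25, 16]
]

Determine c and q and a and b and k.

c = 20, q = 15, a = -10, b = 20, k = 16

Rows 1 and 4 both sum to 75, so that's the common total.
Row 2: 13 + 0 + 16 + 21 − 3 + 8 = 55, so its missing entry is 75 − 55 = 20.
Column 3: 8 + 20 − 1 + 18 + 17 − 2 = 60, so its missing entry is 75 − 60 = 15.
Row 5: 20 + 14 + 15 + 14 + 20 + 2 = 85, so its missing entry is 75 − 85 = -10.
Column 4: 17 + 16 + 25 + 14 + 10 − 23 = 59, so its missing entry is 75 − 59 = 16.
Row 3: -2 + 14 − 1 + 16 + 5 + 23 = 55, so its missing entry is 75 − 55 = 20.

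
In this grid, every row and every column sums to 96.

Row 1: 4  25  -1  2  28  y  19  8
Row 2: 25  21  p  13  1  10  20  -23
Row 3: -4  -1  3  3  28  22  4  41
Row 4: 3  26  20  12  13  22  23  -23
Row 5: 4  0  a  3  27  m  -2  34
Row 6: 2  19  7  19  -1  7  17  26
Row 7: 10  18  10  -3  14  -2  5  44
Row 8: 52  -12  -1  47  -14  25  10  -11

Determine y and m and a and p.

Row 2 has 25 + 21 + 13 + 1 + 10 + 20 − 23 = 67; the blank must be 96 − 67 = 29.
Column 3 has -1 + 29 + 3 + 20 + 7 + 10 − 1 = 67; the blank must be 96 − 67 = 29.
Row 5 has 4 + 0 + 29 + 3 + 27 − 2 + 34 = 95; the blank must be 96 − 95 = 1.
Row 1 has 4 + 25 − 1 + 2 + 28 + 19 + 8 = 85; the blank must be 96 − 85 = 11.

y = 11, m = 1, a = 29, p = 29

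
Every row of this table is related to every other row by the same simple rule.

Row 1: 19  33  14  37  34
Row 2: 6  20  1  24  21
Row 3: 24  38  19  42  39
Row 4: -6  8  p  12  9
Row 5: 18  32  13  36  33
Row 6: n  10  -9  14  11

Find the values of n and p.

The difference between any two rows is the same in every column — this is an addition table with the headers hidden.
Row 6 minus row 1 is 10 − 33 = -23, so its entry in column 1 is 19 + (-23) = -4.
Row 4 minus row 1 is 8 − 33 = -25, so its entry in column 3 is 14 + (-25) = -11.

n = -4, p = -11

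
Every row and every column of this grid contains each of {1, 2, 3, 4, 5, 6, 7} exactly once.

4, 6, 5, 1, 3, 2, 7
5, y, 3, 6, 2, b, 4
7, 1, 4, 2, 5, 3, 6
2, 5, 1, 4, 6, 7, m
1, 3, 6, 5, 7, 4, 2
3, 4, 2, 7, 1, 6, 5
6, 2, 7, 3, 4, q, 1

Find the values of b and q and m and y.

Cell (2,2): column 2 already has {1, 2, 3, 4, 5, 6} → 7.
Cell (4,7): row 4 already has {1, 2, 4, 5, 6, 7} → 3.
Cell (7,6): row 7 already has {1, 2, 3, 4, 6, 7} → 5.
For row 2, column 6: row 2 already has {2, 3, 4, 5, 6, 7}; that leaves 1.

b = 1, q = 5, m = 3, y = 7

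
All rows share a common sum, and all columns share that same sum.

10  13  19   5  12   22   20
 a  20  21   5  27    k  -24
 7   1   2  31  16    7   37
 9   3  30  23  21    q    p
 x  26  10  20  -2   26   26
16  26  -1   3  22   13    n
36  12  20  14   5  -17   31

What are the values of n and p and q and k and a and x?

n = 22, p = -11, q = 26, k = 24, a = 28, x = -5

Rows 1 and 3 both sum to 101, so that's the common total.
The known cells in row 5 total 106, leaving 101 − 106 = -5 for the blank.
The known cells in row 6 total 79, leaving 101 − 79 = 22 for the blank.
The known cells in column 7 total 112, leaving 101 − 112 = -11 for the blank.
The known cells in column 1 total 73, leaving 101 − 73 = 28 for the blank.
The known cells in row 2 total 77, leaving 101 − 77 = 24 for the blank.
The known cells in row 4 total 75, leaving 101 − 75 = 26 for the blank.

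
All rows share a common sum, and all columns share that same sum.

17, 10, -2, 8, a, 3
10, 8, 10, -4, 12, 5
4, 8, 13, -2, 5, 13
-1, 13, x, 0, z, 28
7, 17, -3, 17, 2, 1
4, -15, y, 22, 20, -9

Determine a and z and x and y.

a = 5, z = -3, x = 4, y = 19

Rows 2 and 3 both sum to 41, so that's the common total.
Row 1: 17 + 10 − 2 + 8 + 3 = 36, so its missing entry is 41 − 36 = 5.
Column 5: 5 + 12 + 5 + 2 + 20 = 44, so its missing entry is 41 − 44 = -3.
Row 4: -1 + 13 + 0 − 3 + 28 = 37, so its missing entry is 41 − 37 = 4.
Row 6: 4 − 15 + 22 + 20 − 9 = 22, so its missing entry is 41 − 22 = 19.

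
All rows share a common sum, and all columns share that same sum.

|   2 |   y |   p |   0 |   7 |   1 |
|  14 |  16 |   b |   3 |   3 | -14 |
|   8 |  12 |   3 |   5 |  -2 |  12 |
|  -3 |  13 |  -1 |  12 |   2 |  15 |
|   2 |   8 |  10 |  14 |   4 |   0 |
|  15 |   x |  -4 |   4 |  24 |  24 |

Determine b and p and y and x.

Rows 3 and 4 both sum to 38, so that's the common total.
Row 2 has 14 + 16 + 3 + 3 − 14 = 22; the blank must be 38 − 22 = 16.
Column 3 has 16 + 3 − 1 + 10 − 4 = 24; the blank must be 38 − 24 = 14.
Row 1 has 2 + 14 + 0 + 7 + 1 = 24; the blank must be 38 − 24 = 14.
Row 6 has 15 − 4 + 4 + 24 + 24 = 63; the blank must be 38 − 63 = -25.

b = 16, p = 14, y = 14, x = -25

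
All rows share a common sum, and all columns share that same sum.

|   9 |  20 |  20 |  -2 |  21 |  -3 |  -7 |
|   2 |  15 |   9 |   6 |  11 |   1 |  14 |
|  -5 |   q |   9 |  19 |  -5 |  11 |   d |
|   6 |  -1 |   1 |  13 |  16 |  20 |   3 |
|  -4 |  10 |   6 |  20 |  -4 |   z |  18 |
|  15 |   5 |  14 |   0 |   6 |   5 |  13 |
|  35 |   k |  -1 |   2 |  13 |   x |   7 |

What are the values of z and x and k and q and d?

Rows 1 and 2 both sum to 58, so that's the common total.
Row 5 has -4 + 10 + 6 + 20 − 4 + 18 = 46; the blank must be 58 − 46 = 12.
Column 6 has -3 + 1 + 11 + 20 + 12 + 5 = 46; the blank must be 58 − 46 = 12.
Row 7 has 35 − 1 + 2 + 13 + 12 + 7 = 68; the blank must be 58 − 68 = -10.
Column 2 has 20 + 15 − 1 + 10 + 5 − 10 = 39; the blank must be 58 − 39 = 19.
Row 3 has -5 + 19 + 9 + 19 − 5 + 11 = 48; the blank must be 58 − 48 = 10.

z = 12, x = 12, k = -10, q = 19, d = 10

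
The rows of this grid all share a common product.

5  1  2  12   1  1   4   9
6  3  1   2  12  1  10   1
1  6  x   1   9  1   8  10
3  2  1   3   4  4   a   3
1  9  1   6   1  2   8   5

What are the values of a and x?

a = 5, x = 1

Rows 1 and 2 each multiply to 4320, so every row has product 4320.
Row 4: 3×2×1×3×4×4×3 = 864, so the missing entry is 4320 ÷ 864 = 5.
Row 3: 1×6×1×9×1×8×10 = 4320, so the missing entry is 4320 ÷ 4320 = 1.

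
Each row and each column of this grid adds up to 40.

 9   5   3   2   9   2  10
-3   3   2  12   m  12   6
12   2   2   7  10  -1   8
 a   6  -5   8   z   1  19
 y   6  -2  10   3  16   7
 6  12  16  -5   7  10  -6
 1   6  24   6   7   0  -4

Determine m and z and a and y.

Row 5: 6 − 2 + 10 + 3 + 16 + 7 = 40, so its missing entry is 40 − 40 = 0.
Row 2: -3 + 3 + 2 + 12 + 12 + 6 = 32, so its missing entry is 40 − 32 = 8.
Column 5: 9 + 8 + 10 + 3 + 7 + 7 = 44, so its missing entry is 40 − 44 = -4.
Row 4: 6 − 5 + 8 − 4 + 1 + 19 = 25, so its missing entry is 40 − 25 = 15.

m = 8, z = -4, a = 15, y = 0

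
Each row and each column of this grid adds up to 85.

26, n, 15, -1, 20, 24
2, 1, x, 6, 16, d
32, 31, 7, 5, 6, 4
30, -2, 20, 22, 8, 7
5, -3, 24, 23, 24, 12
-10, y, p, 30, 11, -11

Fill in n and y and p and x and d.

n = 1, y = 57, p = 8, x = 11, d = 49

Row 1 has 26 + 15 − 1 + 20 + 24 = 84; the blank must be 85 − 84 = 1.
Column 6 has 24 + 4 + 7 + 12 − 11 = 36; the blank must be 85 − 36 = 49.
Row 2 has 2 + 1 + 6 + 16 + 49 = 74; the blank must be 85 − 74 = 11.
Column 2 has 1 + 1 + 31 − 2 − 3 = 28; the blank must be 85 − 28 = 57.
Row 6 has -10 + 57 + 30 + 11 − 11 = 77; the blank must be 85 − 77 = 8.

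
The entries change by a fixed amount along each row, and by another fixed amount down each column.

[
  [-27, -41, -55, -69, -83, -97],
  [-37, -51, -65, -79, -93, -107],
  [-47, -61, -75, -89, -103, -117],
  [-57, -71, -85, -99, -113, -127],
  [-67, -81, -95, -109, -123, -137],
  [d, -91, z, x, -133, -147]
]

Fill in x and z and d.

Along each row the entries change by -14 per step; down each column they change by -10.
Row 6: from -91 at column 2, stepping by -14 to column 4 gives -119.
Row 6: from -91 at column 2, stepping by -14 to column 3 gives -105.
Row 6: from -91 at column 2, stepping by -14 to column 1 gives -77.

x = -119, z = -105, d = -77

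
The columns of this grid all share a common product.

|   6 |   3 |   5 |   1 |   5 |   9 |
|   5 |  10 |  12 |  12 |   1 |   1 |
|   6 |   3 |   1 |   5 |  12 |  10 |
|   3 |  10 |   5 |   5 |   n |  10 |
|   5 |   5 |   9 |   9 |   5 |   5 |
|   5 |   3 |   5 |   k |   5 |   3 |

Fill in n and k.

n = 9, k = 5

Columns 3 and 6 each multiply to 13500, so every column has product 13500.
Column 5: 5×1×12×5×5 = 1500, so the missing entry is 13500 ÷ 1500 = 9.
Column 4: 1×12×5×5×9 = 2700, so the missing entry is 13500 ÷ 2700 = 5.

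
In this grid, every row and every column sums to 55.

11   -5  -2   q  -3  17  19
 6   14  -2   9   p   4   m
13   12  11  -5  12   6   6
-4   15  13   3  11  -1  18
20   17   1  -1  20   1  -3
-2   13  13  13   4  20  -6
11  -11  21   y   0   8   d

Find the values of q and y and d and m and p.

Row 1: 11 − 5 − 2 − 3 + 17 + 19 = 37, so its missing entry is 55 − 37 = 18.
Column 5: -3 + 12 + 11 + 20 + 4 + 0 = 44, so its missing entry is 55 − 44 = 11.
Row 2: 6 + 14 − 2 + 9 + 11 + 4 = 42, so its missing entry is 55 − 42 = 13.
Column 7: 19 + 13 + 6 + 18 − 3 − 6 = 47, so its missing entry is 55 − 47 = 8.
Row 7: 11 − 11 + 21 + 0 + 8 + 8 = 37, so its missing entry is 55 − 37 = 18.

q = 18, y = 18, d = 8, m = 13, p = 11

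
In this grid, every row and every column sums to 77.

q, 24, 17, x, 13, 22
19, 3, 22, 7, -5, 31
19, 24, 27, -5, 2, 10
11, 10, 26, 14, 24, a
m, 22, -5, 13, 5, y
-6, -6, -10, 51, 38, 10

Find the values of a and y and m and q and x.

Column 4: 7 − 5 + 14 + 13 + 51 = 80, so its missing entry is 77 − 80 = -3.
Row 1: 24 + 17 − 3 + 13 + 22 = 73, so its missing entry is 77 − 73 = 4.
Column 1: 4 + 19 + 19 + 11 − 6 = 47, so its missing entry is 77 − 47 = 30.
Row 5: 30 + 22 − 5 + 13 + 5 = 65, so its missing entry is 77 − 65 = 12.
Row 4: 11 + 10 + 26 + 14 + 24 = 85, so its missing entry is 77 − 85 = -8.

a = -8, y = 12, m = 30, q = 4, x = -3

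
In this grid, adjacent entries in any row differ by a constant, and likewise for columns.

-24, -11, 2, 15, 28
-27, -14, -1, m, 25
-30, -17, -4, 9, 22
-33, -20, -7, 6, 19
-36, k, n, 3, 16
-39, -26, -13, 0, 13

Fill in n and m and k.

Along each row the entries change by 13 per step; down each column they change by -3.
Row 5: from -36 at column 1, stepping by 13 to column 3 gives -10.
Row 2: from -27 at column 1, stepping by 13 to column 4 gives 12.
Row 5: from -36 at column 1, stepping by 13 to column 2 gives -23.

n = -10, m = 12, k = -23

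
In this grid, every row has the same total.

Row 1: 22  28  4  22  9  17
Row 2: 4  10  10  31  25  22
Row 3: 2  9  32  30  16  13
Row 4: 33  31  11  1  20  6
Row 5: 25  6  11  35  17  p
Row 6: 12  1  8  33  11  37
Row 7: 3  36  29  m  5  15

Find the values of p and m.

The complete rows each total 102.
Row 5 is missing 102 − 94 = 8 (since 25 + 6 + 11 + 35 + 17 = 94).
Row 7 is missing 102 − 88 = 14 (since 3 + 36 + 29 + 5 + 15 = 88).

p = 8, m = 14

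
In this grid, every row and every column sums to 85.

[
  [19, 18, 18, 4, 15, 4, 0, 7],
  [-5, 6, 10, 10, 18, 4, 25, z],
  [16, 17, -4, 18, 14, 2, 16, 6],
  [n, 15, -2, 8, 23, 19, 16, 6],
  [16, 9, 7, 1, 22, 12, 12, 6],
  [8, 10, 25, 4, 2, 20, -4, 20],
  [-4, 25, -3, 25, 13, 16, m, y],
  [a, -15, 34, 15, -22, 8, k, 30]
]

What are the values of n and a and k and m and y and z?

The known cells in row 4 total 85, leaving 85 − 85 = 0 for the blank.
The known cells in column 1 total 50, leaving 85 − 50 = 35 for the blank.
The known cells in row 2 total 68, leaving 85 − 68 = 17 for the blank.
The known cells in column 8 total 92, leaving 85 − 92 = -7 for the blank.
The known cells in row 8 total 85, leaving 85 − 85 = 0 for the blank.
The known cells in row 7 total 65, leaving 85 − 65 = 20 for the blank.

n = 0, a = 35, k = 0, m = 20, y = -7, z = 17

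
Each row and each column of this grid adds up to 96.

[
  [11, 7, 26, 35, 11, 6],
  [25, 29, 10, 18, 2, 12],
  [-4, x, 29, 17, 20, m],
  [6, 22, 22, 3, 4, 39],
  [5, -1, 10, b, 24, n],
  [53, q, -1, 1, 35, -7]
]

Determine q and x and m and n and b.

q = 15, x = 24, m = 10, n = 36, b = 22

Column 4: 35 + 18 + 17 + 3 + 1 = 74, so its missing entry is 96 − 74 = 22.
Row 6: 53 − 1 + 1 + 35 − 7 = 81, so its missing entry is 96 − 81 = 15.
Column 2: 7 + 29 + 22 − 1 + 15 = 72, so its missing entry is 96 − 72 = 24.
Row 5: 5 − 1 + 10 + 22 + 24 = 60, so its missing entry is 96 − 60 = 36.
Row 3: -4 + 24 + 29 + 17 + 20 = 86, so its missing entry is 96 − 86 = 10.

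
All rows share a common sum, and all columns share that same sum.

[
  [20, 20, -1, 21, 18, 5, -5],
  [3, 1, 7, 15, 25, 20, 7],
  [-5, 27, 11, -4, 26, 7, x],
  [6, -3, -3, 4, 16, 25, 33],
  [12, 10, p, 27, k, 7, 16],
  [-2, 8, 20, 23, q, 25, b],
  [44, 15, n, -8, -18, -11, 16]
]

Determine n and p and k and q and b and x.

n = 40, p = 4, k = 2, q = 9, b = -5, x = 16

Rows 1 and 2 both sum to 78, so that's the common total.
Row 7: 44 + 15 − 8 − 18 − 11 + 16 = 38, so its missing entry is 78 − 38 = 40.
Column 3: -1 + 7 + 11 − 3 + 20 + 40 = 74, so its missing entry is 78 − 74 = 4.
Row 5: 12 + 10 + 4 + 27 + 7 + 16 = 76, so its missing entry is 78 − 76 = 2.
Column 5: 18 + 25 + 26 + 16 + 2 − 18 = 69, so its missing entry is 78 − 69 = 9.
Row 3: -5 + 27 + 11 − 4 + 26 + 7 = 62, so its missing entry is 78 − 62 = 16.
Row 6: -2 + 8 + 20 + 23 + 9 + 25 = 83, so its missing entry is 78 − 83 = -5.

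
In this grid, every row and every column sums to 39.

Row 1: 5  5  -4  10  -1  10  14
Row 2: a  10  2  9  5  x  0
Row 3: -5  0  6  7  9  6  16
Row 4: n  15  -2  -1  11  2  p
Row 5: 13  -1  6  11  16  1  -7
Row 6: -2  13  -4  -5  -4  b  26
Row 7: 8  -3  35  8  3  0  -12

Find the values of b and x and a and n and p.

Row 6: -2 + 13 − 4 − 5 − 4 + 26 = 24, so its missing entry is 39 − 24 = 15.
Column 6: 10 + 6 + 2 + 1 + 15 + 0 = 34, so its missing entry is 39 − 34 = 5.
Column 7: 14 + 0 + 16 − 7 + 26 − 12 = 37, so its missing entry is 39 − 37 = 2.
Row 4: 15 − 2 − 1 + 11 + 2 + 2 = 27, so its missing entry is 39 − 27 = 12.
Row 2: 10 + 2 + 9 + 5 + 5 + 0 = 31, so its missing entry is 39 − 31 = 8.

b = 15, x = 5, a = 8, n = 12, p = 2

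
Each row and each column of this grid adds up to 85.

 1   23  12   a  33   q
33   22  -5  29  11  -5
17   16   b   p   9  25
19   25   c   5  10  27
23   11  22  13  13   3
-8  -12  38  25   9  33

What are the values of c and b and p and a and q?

Column 6 has -5 + 25 + 27 + 3 + 33 = 83; the blank must be 85 − 83 = 2.
Row 1 has 1 + 23 + 12 + 33 + 2 = 71; the blank must be 85 − 71 = 14.
Column 4 has 14 + 29 + 5 + 13 + 25 = 86; the blank must be 85 − 86 = -1.
Row 3 has 17 + 16 − 1 + 9 + 25 = 66; the blank must be 85 − 66 = 19.
Row 4 has 19 + 25 + 5 + 10 + 27 = 86; the blank must be 85 − 86 = -1.

c = -1, b = 19, p = -1, a = 14, q = 2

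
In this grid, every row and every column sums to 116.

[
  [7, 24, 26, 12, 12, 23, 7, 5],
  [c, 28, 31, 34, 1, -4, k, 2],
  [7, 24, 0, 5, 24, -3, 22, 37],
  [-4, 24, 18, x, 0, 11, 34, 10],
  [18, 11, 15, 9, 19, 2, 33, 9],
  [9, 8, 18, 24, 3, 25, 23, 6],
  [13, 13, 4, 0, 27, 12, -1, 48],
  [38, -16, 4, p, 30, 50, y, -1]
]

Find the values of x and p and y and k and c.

The known cells in row 4 total 93, leaving 116 − 93 = 23 for the blank.
The known cells in column 4 total 107, leaving 116 − 107 = 9 for the blank.
The known cells in row 8 total 114, leaving 116 − 114 = 2 for the blank.
The known cells in column 1 total 88, leaving 116 − 88 = 28 for the blank.
The known cells in row 2 total 120, leaving 116 − 120 = -4 for the blank.

x = 23, p = 9, y = 2, k = -4, c = 28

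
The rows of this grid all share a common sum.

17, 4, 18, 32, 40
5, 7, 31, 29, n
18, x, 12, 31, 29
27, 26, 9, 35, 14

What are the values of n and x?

Rows 1 and 4 both add up to 111, so every row sums to 111.
Row 2: 5 + 7 + 31 + 29 = 72, so the missing entry is 111 − 72 = 39.
Row 3: 18 + 12 + 31 + 29 = 90, so the missing entry is 111 − 90 = 21.

n = 39, x = 21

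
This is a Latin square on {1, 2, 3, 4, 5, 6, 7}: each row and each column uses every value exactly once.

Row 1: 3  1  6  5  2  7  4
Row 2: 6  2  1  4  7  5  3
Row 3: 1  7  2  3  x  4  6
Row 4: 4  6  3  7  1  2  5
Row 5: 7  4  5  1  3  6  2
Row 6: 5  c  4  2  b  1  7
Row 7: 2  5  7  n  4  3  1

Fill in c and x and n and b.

c = 3, x = 5, n = 6, b = 6

Cell (3,5): row 3 already has {1, 2, 3, 4, 6, 7} → 5.
At (row 6, col 5): column 5 already has {1, 2, 3, 4, 5, 7}, so the value is 6.
At (row 6, col 2): row 6 already has {1, 2, 4, 5, 6, 7}, so the value is 3.
At (row 7, col 4): row 7 already has {1, 2, 3, 4, 5, 7}, so the value is 6.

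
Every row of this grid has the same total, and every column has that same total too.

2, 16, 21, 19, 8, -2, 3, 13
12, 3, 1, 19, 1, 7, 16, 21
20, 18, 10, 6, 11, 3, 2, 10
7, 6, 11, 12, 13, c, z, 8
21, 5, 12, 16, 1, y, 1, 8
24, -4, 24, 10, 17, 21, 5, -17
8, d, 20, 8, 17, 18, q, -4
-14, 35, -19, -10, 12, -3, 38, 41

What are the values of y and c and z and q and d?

Rows 1 and 2 both sum to 80, so that's the common total.
The known cells in column 2 total 79, leaving 80 − 79 = 1 for the blank.
The known cells in row 5 total 64, leaving 80 − 64 = 16 for the blank.
The known cells in row 7 total 68, leaving 80 − 68 = 12 for the blank.
The known cells in column 7 total 77, leaving 80 − 77 = 3 for the blank.
The known cells in row 4 total 60, leaving 80 − 60 = 20 for the blank.

y = 16, c = 20, z = 3, q = 12, d = 1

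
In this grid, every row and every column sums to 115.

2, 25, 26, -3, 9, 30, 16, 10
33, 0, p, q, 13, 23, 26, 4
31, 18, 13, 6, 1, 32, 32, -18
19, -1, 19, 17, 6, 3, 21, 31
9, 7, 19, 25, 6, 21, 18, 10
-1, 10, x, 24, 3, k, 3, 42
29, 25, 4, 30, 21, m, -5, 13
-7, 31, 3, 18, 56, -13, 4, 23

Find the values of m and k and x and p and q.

m = -2, k = 21, x = 13, p = 18, q = -2

The known cells in row 7 total 117, leaving 115 − 117 = -2 for the blank.
The known cells in column 6 total 94, leaving 115 − 94 = 21 for the blank.
The known cells in column 4 total 117, leaving 115 − 117 = -2 for the blank.
The known cells in row 2 total 97, leaving 115 − 97 = 18 for the blank.
The known cells in row 6 total 102, leaving 115 − 102 = 13 for the blank.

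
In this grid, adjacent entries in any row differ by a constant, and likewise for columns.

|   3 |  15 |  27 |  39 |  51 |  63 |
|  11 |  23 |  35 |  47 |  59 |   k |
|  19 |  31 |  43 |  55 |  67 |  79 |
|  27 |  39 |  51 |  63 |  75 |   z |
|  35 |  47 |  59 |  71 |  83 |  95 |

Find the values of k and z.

k = 71, z = 87

Along each row the entries change by 12 per step; down each column they change by 8.
Row 2: from 11 at column 1, stepping by 12 to column 6 gives 71.
Row 4: from 27 at column 1, stepping by 12 to column 6 gives 87.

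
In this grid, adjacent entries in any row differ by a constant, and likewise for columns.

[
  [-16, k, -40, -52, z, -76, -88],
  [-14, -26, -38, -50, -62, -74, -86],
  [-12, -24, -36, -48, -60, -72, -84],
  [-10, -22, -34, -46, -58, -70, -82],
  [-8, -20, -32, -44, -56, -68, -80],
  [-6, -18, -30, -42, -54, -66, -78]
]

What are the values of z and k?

z = -64, k = -28

Along each row the entries change by -12 per step; down each column they change by 2.
Row 1: from -16 at column 1, stepping by -12 to column 5 gives -64.
Row 1: from -16 at column 1, stepping by -12 to column 2 gives -28.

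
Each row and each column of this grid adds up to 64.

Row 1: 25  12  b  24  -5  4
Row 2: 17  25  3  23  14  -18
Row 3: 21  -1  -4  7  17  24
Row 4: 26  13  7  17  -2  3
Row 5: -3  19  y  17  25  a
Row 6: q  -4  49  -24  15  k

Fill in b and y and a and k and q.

b = 4, y = 5, a = 1, k = 50, q = -22

The known cells in row 1 total 60, leaving 64 − 60 = 4 for the blank.
The known cells in column 3 total 59, leaving 64 − 59 = 5 for the blank.
The known cells in row 5 total 63, leaving 64 − 63 = 1 for the blank.
The known cells in column 6 total 14, leaving 64 − 14 = 50 for the blank.
The known cells in row 6 total 86, leaving 64 − 86 = -22 for the blank.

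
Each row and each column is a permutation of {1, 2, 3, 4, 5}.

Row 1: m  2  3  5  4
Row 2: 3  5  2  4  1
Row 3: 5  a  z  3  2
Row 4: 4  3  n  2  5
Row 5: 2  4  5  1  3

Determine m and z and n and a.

m = 1, z = 4, n = 1, a = 1

Cell (1,1): row 1 already has {2, 3, 4, 5} → 1.
At (row 4, col 3): row 4 already has {2, 3, 4, 5}, so the value is 1.
At (row 3, col 2): column 2 already has {2, 3, 4, 5}, so the value is 1.
At (row 3, col 3): row 3 already has {1, 2, 3, 5}, so the value is 4.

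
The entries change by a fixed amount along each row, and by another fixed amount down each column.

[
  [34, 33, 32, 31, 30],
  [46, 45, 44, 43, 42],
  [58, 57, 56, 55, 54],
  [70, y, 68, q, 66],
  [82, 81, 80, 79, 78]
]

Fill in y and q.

Along each row the entries change by -1 per step; down each column they change by 12.
Row 4: from 70 at column 1, stepping by -1 to column 2 gives 69.
Row 4: from 70 at column 1, stepping by -1 to column 4 gives 67.

y = 69, q = 67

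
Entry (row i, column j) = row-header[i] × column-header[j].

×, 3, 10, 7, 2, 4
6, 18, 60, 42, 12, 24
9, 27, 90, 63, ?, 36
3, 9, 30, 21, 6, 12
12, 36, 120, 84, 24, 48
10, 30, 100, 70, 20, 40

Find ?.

18

9 × 2 = 18.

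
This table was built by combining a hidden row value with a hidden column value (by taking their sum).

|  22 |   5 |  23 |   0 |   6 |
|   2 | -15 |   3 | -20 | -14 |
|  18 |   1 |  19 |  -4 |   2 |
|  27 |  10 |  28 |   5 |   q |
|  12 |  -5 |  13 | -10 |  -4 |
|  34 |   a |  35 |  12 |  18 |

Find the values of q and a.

The difference between any two rows is the same in every column — this is an addition table with the headers hidden.
Row 4 minus row 1 is 28 − 23 = 5, so its entry in column 5 is 6 + 5 = 11.
Row 6 minus row 1 is 35 − 23 = 12, so its entry in column 2 is 5 + 12 = 17.

q = 11, a = 17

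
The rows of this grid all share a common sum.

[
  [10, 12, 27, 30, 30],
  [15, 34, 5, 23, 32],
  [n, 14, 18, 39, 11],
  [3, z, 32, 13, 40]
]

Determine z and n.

Row 1 sums to 109 and so does row 2; that's the common total.
In row 4 the known cells total 88, leaving 109 − 88 = 21.
In row 3 the known cells total 82, leaving 109 − 82 = 27.

z = 21, n = 27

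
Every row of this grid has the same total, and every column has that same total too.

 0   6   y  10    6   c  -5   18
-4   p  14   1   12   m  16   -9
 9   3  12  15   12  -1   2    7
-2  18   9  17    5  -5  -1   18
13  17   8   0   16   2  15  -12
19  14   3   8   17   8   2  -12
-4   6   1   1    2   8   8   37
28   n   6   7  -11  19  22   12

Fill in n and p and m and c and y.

Rows 3 and 4 both sum to 59, so that's the common total.
Row 8 has 28 + 6 + 7 − 11 + 19 + 22 + 12 = 83; the blank must be 59 − 83 = -24.
Column 2 has 6 + 3 + 18 + 17 + 14 + 6 − 24 = 40; the blank must be 59 − 40 = 19.
Row 2 has -4 + 19 + 14 + 1 + 12 + 16 − 9 = 49; the blank must be 59 − 49 = 10.
Column 3 has 14 + 12 + 9 + 8 + 3 + 1 + 6 = 53; the blank must be 59 − 53 = 6.
Row 1 has 0 + 6 + 6 + 10 + 6 − 5 + 18 = 41; the blank must be 59 − 41 = 18.

n = -24, p = 19, m = 10, c = 18, y = 6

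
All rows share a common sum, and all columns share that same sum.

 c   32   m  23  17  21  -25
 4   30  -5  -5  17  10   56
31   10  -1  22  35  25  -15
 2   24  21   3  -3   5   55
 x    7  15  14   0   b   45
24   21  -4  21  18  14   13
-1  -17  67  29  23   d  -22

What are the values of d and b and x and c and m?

Rows 2 and 3 both sum to 107, so that's the common total.
Row 7: -1 − 17 + 67 + 29 + 23 − 22 = 79, so its missing entry is 107 − 79 = 28.
Column 3: -5 − 1 + 21 + 15 − 4 + 67 = 93, so its missing entry is 107 − 93 = 14.
Row 1: 32 + 14 + 23 + 17 + 21 − 25 = 82, so its missing entry is 107 − 82 = 25.
Column 1: 25 + 4 + 31 + 2 + 24 − 1 = 85, so its missing entry is 107 − 85 = 22.
Row 5: 22 + 7 + 15 + 14 + 0 + 45 = 103, so its missing entry is 107 − 103 = 4.

d = 28, b = 4, x = 22, c = 25, m = 14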